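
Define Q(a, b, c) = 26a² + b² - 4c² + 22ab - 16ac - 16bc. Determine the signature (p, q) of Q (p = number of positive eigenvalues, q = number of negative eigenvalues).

Write A = [[26, 11, -8], [11, 1, -8], [-8, -8, -4]].
Symmetric row and column elimination reduces A to a congruent diagonal form with pivots 26, -95/26, -12/19.
So there are 1 positive, 2 negative pivots.

(1, 2)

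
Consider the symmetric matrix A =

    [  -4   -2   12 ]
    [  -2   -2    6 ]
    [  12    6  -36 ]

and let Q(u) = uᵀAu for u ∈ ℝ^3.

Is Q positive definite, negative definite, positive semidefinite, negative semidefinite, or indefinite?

Applying the same elementary operations to the rows and columns of A produces a congruent diagonal matrix with entries -4, -1, 0.
Counting signs: 2 negative, 1 zero.
Hence Q is negative semidefinite.

negative semidefinite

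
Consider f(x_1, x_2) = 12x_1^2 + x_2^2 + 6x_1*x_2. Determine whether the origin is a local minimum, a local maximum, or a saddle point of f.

The Hessian at the origin is H = [[24, 6], [6, 2]].
det H = 24·2 − (6)² = 12 > 0 and H[1,1] = 24 > 0, so H is positive definite.
Therefore the origin is a local minimum.

local minimum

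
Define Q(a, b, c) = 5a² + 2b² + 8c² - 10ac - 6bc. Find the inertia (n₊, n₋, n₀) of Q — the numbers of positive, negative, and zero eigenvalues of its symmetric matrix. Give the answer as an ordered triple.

Write A = [[5, 0, -5], [0, 2, -3], [-5, -3, 8]].
Congruent diagonalization of A (simultaneous row and column reduction) yields pivots 5, 2, -3/2.
That gives 2 positive, 1 negative pivots.

(2, 1, 0)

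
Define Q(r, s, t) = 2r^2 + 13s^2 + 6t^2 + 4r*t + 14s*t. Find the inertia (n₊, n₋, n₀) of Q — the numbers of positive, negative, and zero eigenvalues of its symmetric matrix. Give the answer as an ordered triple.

Write A = [[2, 0, 2], [0, 13, 7], [2, 7, 6]].
Applying the same elementary operations to the rows and columns of A produces a congruent diagonal matrix with entries 2, 13, 3/13.
That gives 3 positive pivots.

(3, 0, 0)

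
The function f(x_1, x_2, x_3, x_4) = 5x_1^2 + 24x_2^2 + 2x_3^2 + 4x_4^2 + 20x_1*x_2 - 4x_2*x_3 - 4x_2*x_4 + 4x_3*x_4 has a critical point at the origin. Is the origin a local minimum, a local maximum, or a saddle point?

The Hessian at the origin is H = [[10, 20, 0, 0], [20, 48, -4, -4], [0, -4, 4, 4], [0, -4, 4, 8]].
Congruent diagonalization of H (simultaneous row and column reduction) yields pivots 10, 8, 2, 4.
That gives 4 positive pivots.
H is positive definite, so the origin is a strict local minimum.

local minimum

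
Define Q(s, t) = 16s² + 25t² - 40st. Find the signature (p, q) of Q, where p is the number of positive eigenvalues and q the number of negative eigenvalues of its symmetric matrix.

(1, 0)

Write A = [[16, -20], [-20, 25]].
Congruent diagonalization of A (simultaneous row and column reduction) yields pivots 16, 0.
That gives 1 positive, 1 zero pivots.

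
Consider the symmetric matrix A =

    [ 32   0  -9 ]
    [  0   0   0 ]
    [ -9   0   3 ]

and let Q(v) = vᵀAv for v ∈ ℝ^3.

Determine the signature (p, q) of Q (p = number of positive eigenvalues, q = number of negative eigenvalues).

(2, 0)

Symmetric row and column elimination reduces A to a congruent diagonal form with pivots 32, 0, 15/32.
So there are 2 positive, 1 zero pivots.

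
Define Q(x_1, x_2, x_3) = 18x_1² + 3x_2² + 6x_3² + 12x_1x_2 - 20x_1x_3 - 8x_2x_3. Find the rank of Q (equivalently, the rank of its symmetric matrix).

The associated matrix is A = [[18, 6, -10], [6, 3, -4], [-10, -4, 6]].
Row-reducing A symmetrically gives the diagonal entries 18, 1, 0.
That gives 2 positive, 1 zero pivots.
The rank is the number of nonzero pivots: 2.

2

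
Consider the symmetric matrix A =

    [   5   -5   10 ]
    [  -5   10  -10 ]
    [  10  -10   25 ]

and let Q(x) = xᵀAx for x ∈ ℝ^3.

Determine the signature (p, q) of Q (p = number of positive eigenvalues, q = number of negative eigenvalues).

Row-reducing A symmetrically gives the diagonal entries 5, 5, 5.
Counting signs: 3 positive.

(3, 0)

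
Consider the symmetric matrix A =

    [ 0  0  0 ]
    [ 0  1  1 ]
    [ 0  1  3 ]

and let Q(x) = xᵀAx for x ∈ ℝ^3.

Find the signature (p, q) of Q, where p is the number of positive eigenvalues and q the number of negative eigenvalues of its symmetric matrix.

Applying the same elementary operations to the rows and columns of A produces a congruent diagonal matrix with entries 0, 1, 2.
So there are 2 positive, 1 zero pivots.

(2, 0)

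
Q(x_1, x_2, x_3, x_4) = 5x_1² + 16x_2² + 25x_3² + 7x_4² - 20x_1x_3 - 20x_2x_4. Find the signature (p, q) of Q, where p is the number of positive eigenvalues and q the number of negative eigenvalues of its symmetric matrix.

(4, 0)

Write A = [[5, 0, -10, 0], [0, 16, 0, -10], [-10, 0, 25, 0], [0, -10, 0, 7]].
Congruent diagonalization of A (simultaneous row and column reduction) yields pivots 5, 16, 5, 3/4.
That gives 4 positive pivots.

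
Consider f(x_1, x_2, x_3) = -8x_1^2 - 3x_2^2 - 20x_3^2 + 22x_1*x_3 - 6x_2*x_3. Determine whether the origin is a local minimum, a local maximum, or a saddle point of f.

local maximum

The Hessian at the origin is H = [[-16, 0, 22], [0, -6, -6], [22, -6, -40]].
Applying the same elementary operations to the rows and columns of H produces a congruent diagonal matrix with entries -16, -6, -15/4.
So there are 3 negative pivots.
H is negative definite, so the origin is a strict local maximum.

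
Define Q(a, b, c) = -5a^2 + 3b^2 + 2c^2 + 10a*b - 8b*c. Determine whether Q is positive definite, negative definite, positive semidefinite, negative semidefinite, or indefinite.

indefinite

The symmetric matrix is A = [[-5, 5, 0], [5, 3, -4], [0, -4, 2]].
Symmetric row and column elimination reduces A to a congruent diagonal form with pivots -5, 8, 0.
So there are 1 positive, 1 negative, 1 zero pivots.
Hence Q is indefinite.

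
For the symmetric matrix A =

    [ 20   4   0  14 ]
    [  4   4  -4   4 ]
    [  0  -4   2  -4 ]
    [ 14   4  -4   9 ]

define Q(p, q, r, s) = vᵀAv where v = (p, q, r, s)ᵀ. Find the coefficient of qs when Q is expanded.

The coefficient of qs is A[2,4] + A[4,2] = 2·4 = 8.

8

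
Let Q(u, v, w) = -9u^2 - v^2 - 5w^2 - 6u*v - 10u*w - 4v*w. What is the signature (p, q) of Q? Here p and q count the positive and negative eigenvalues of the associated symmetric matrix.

The symmetric matrix is A = [[-9, -3, -5], [-3, -1, -2], [-5, -2, -5]].
By Sylvester's law of inertia any congruent diagonalization of A has 1 positive, 2 negative and 0 zero entries.

(1, 2)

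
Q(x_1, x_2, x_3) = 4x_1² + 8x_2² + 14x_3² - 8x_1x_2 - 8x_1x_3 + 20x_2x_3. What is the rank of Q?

3

The associated matrix is A = [[4, -4, -4], [-4, 8, 10], [-4, 10, 14]].
Applying the same elementary operations to the rows and columns of A produces a congruent diagonal matrix with entries 4, 4, 1.
So there are 3 positive pivots.
The rank is the number of nonzero pivots: 3.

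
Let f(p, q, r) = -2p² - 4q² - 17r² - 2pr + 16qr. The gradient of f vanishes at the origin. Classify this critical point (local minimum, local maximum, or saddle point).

local maximum

The Hessian at the origin is H = [[-4, 0, -2], [0, -8, 16], [-2, 16, -34]].
Symmetric row and column elimination reduces H to a congruent diagonal form with pivots -4, -8, -1.
Counting signs: 3 negative.
H is negative definite, so the origin is a strict local maximum.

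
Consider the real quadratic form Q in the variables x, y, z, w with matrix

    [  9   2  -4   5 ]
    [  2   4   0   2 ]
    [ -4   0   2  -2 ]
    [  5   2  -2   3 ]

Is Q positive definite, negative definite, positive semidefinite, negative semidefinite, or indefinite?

positive semidefinite

Symmetric row and column elimination reduces A to a congruent diagonal form with pivots 9, 32/9, 0, 0.
So there are 2 positive, 2 zero pivots.
Hence Q is positive semidefinite.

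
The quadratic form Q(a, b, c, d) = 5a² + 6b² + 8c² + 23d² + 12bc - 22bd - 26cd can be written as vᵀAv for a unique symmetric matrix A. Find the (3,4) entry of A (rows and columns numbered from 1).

-13

The coefficient of c·d in Q is -26. For a symmetric A this equals A[3,4] + A[4,3] = 2·A[3,4].
So A[3,4] = -26/2 = -13.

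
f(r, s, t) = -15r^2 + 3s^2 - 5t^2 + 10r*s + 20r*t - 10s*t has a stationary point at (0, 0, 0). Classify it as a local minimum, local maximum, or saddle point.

The Hessian at the origin is H = [[-30, 10, 20], [10, 6, -10], [20, -10, -10]].
Congruent diagonalization of H (simultaneous row and column reduction) yields pivots -30, 28/3, 15/7.
That gives 2 positive, 1 negative pivots.
H is indefinite, so the origin is a saddle point.

saddle point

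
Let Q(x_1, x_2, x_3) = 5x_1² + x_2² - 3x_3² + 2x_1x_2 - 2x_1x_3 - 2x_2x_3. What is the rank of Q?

3

The symmetric matrix is A = [[5, 1, -1], [1, 1, -1], [-1, -1, -3]].
Applying the same elementary operations to the rows and columns of A produces a congruent diagonal matrix with entries 5, 4/5, -4.
Counting signs: 2 positive, 1 negative.
The rank is the number of nonzero pivots: 3.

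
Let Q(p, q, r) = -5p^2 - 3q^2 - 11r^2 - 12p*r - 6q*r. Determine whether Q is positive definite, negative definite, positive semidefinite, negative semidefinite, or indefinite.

negative definite

Write A = [[-5, 0, -6], [0, -3, -3], [-6, -3, -11]].
Applying the same elementary operations to the rows and columns of A produces a congruent diagonal matrix with entries -5, -3, -4/5.
So there are 3 negative pivots.
Hence Q is negative definite.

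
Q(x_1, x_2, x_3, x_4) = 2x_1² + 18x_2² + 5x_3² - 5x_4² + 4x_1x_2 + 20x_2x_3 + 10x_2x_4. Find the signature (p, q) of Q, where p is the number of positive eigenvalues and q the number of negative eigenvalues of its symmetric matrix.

(3, 1)

The symmetric matrix is A = [[2, 2, 0, 0], [2, 18, 10, 5], [0, 10, 5, 0], [0, 5, 0, -5]].
An LDLᵀ factorisation of A has diagonal entries 2, 16, -5/4, 5/4.
That gives 3 positive, 1 negative pivots.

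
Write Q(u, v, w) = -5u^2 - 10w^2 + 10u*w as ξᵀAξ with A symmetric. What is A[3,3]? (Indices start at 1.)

The coefficient of w^2 in Q is -10, and that is exactly A[3,3].

-10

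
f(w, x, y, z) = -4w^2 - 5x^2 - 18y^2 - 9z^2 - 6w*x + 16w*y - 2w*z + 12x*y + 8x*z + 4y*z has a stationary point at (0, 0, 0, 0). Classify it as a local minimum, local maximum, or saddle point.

local maximum

The Hessian at the origin is H = [[-8, -6, 16, -2], [-6, -10, 12, 8], [16, 12, -36, 4], [-2, 8, 4, -18]].
Row-reducing H symmetrically gives the diagonal entries -8, -11/2, -4, -12/11.
Counting signs: 4 negative.
H is negative definite, so the origin is a strict local maximum.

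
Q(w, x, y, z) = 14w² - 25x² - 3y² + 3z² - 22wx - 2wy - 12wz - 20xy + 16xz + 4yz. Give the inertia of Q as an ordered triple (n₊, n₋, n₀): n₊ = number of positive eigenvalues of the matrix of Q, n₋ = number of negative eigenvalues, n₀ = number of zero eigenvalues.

The associated matrix is A = [[14, -11, -1, -6], [-11, -25, -10, 8], [-1, -10, -3, 2], [-6, 8, 2, 3]].
Applying the same elementary operations to the rows and columns of A produces a congruent diagonal matrix with entries 14, -471/14, 182/471, 5/91.
So there are 3 positive, 1 negative pivots.

(3, 1, 0)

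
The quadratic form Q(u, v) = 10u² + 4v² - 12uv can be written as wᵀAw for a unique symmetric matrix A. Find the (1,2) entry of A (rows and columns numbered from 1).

-6

The coefficient of u·v in Q is -12. For a symmetric A this equals A[1,2] + A[2,1] = 2·A[1,2].
So A[1,2] = -12/2 = -6.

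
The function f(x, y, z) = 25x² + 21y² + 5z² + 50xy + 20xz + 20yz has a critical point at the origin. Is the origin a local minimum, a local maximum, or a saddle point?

saddle point

The Hessian at the origin is H = [[50, 50, 20], [50, 42, 20], [20, 20, 10]].
An LDLᵀ factorisation of H has diagonal entries 50, -8, 2.
That gives 2 positive, 1 negative pivots.
H is indefinite, so the origin is a saddle point.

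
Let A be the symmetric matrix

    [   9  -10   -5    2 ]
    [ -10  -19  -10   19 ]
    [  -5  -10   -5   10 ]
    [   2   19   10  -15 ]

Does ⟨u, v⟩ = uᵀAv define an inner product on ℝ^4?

An LDLᵀ factorisation of A has diagonal entries 9, -271/9, 70/271, -4/7.
Counting signs: 2 positive, 2 negative.
Hence Q is indefinite.
⟨·,·⟩ is an inner product exactly when A is positive definite.

no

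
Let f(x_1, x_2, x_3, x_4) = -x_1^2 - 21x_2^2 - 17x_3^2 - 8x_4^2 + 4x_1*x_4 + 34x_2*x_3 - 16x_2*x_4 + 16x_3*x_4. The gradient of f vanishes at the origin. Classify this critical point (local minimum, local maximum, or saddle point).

The Hessian at the origin is H = [[-2, 0, 0, 4], [0, -42, 34, -16], [0, 34, -34, 16], [4, -16, 16, -16]].
Symmetric row and column elimination reduces H to a congruent diagonal form with pivots -2, -42, -136/21, -8/17.
Counting signs: 4 negative.
H is negative definite, so the origin is a strict local maximum.

local maximum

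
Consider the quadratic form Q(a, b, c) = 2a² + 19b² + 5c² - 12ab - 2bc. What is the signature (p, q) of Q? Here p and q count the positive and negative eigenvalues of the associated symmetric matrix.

(3, 0)

The symmetric matrix is A = [[2, -6, 0], [-6, 19, -1], [0, -1, 5]].
Applying the same elementary operations to the rows and columns of A produces a congruent diagonal matrix with entries 2, 1, 4.
So there are 3 positive pivots.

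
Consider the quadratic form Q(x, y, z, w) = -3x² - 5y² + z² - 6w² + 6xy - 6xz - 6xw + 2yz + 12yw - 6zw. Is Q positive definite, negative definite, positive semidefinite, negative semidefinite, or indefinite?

Write A = [[-3, 3, -3, -3], [3, -5, 1, 6], [-3, 1, 1, -3], [-3, 6, -3, -6]].
Congruent diagonalization of A (simultaneous row and column reduction) yields pivots -3, -2, 6, 0.
So there are 1 positive, 2 negative, 1 zero pivots.
Hence Q is indefinite.

indefinite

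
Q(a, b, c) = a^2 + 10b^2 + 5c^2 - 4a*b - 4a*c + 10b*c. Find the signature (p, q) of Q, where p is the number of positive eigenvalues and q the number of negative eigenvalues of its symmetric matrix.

Write A = [[1, -2, -2], [-2, 10, 5], [-2, 5, 5]].
Row-reducing A symmetrically gives the diagonal entries 1, 6, 5/6.
So there are 3 positive pivots.

(3, 0)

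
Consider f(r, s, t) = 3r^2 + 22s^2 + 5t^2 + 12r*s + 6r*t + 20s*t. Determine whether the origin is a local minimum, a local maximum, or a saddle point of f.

The Hessian at the origin is H = [[6, 12, 6], [12, 44, 20], [6, 20, 10]].
Row-reducing H symmetrically gives the diagonal entries 6, 20, 4/5.
Counting signs: 3 positive.
H is positive definite, so the origin is a strict local minimum.

local minimum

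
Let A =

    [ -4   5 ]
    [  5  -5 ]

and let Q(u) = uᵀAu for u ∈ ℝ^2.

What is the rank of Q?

2

An LDLᵀ factorisation of A has diagonal entries -4, 5/4.
Counting signs: 1 positive, 1 negative.
The rank is the number of nonzero pivots: 2.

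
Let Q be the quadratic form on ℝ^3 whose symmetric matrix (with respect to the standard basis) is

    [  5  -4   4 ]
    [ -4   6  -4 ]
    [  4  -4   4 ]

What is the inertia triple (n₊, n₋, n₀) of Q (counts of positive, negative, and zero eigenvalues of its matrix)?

(3, 0, 0)

Row-reducing A symmetrically gives the diagonal entries 5, 14/5, 4/7.
That gives 3 positive pivots.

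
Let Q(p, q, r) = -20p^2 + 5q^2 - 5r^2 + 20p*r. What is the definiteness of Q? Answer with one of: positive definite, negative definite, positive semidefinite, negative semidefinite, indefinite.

indefinite

The symmetric matrix is A = [[-20, 0, 10], [0, 5, 0], [10, 0, -5]].
Row-reducing A symmetrically gives the diagonal entries -20, 5, 0.
Counting signs: 1 positive, 1 negative, 1 zero.
Hence Q is indefinite.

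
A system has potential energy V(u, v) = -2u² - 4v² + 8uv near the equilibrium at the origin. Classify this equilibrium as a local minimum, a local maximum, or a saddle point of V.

saddle point

The Hessian at the origin is H = [[-4, 8], [8, -8]].
det H = -4·-8 − (8)² = -32 < 0, so H is indefinite.
Therefore the origin is a saddle point.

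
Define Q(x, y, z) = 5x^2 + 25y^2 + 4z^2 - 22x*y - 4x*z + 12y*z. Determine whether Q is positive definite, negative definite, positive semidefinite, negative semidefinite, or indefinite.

The symmetric matrix is A = [[5, -11, -2], [-11, 25, 6], [-2, 6, 4]].
Row-reducing A symmetrically gives the diagonal entries 5, 4/5, 0.
So there are 2 positive, 1 zero pivots.
Hence Q is positive semidefinite.

positive semidefinite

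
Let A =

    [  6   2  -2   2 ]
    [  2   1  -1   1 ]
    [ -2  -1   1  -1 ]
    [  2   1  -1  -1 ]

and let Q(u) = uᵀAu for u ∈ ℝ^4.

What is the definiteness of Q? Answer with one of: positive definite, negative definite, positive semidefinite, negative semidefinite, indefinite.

Row-reducing A symmetrically gives the diagonal entries 6, 1/3, 0, -2.
So there are 2 positive, 1 negative, 1 zero pivots.
Hence Q is indefinite.

indefinite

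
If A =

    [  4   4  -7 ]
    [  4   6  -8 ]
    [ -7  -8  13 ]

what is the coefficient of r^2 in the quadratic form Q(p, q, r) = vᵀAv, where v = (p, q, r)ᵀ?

The coefficient of r^2 is the diagonal entry A[3,3] = 13.

13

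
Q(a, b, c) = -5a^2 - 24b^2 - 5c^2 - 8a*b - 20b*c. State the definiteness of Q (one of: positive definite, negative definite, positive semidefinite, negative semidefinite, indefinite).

negative definite

Write A = [[-5, -4, 0], [-4, -24, -10], [0, -10, -5]].
Row-reducing A symmetrically gives the diagonal entries -5, -104/5, -5/26.
That gives 3 negative pivots.
Hence Q is negative definite.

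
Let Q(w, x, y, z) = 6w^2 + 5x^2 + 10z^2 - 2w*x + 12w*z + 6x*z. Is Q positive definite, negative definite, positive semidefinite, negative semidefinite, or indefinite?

The associated matrix is A = [[6, -1, 0, 6], [-1, 5, 0, 3], [0, 0, 0, 0], [6, 3, 0, 10]].
Symmetric row and column elimination reduces A to a congruent diagonal form with pivots 6, 29/6, 0, 20/29.
That gives 3 positive, 1 zero pivots.
Hence Q is positive semidefinite.

positive semidefinite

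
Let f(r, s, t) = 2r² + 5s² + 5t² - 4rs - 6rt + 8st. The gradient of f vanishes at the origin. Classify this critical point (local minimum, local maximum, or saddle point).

local minimum

The Hessian at the origin is H = [[4, -4, -6], [-4, 10, 8], [-6, 8, 10]].
Applying the same elementary operations to the rows and columns of H produces a congruent diagonal matrix with entries 4, 6, 1/3.
Counting signs: 3 positive.
H is positive definite, so the origin is a strict local minimum.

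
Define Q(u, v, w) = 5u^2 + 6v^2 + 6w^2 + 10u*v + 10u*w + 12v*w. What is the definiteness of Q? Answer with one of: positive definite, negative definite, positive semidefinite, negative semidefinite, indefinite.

positive semidefinite

Write A = [[5, 5, 5], [5, 6, 6], [5, 6, 6]].
Congruent diagonalization of A (simultaneous row and column reduction) yields pivots 5, 1, 0.
That gives 2 positive, 1 zero pivots.
Hence Q is positive semidefinite.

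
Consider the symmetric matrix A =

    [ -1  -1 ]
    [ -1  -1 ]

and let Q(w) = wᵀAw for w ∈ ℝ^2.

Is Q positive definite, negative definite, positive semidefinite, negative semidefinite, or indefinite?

negative semidefinite

For the 2×2 matrix [[-1, -1], [-1, -1]]: det = -1·-1 − (-1)² = 0, trace = -2.
det = 0 so one eigenvalue is zero; the form is semidefinite with the sign of the trace.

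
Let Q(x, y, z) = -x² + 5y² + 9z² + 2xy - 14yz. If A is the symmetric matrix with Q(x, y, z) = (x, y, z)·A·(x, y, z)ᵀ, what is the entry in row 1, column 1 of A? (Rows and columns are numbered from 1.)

The coefficient of x² in Q is -1, and that is exactly A[1,1].

-1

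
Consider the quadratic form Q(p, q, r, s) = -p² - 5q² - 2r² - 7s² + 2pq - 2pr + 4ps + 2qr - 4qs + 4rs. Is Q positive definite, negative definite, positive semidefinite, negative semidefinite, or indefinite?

negative definite

The symmetric matrix is A = [[-1, 1, -1, 2], [1, -5, 1, -2], [-1, 1, -2, 2], [2, -2, 2, -7]].
Applying the same elementary operations to the rows and columns of A produces a congruent diagonal matrix with entries -1, -4, -1, -3.
That gives 4 negative pivots.
Hence Q is negative definite.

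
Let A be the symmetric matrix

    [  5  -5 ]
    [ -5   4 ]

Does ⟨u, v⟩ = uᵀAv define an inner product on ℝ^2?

no

For the 2×2 matrix [[5, -5], [-5, 4]]: det = 5·4 − (-5)² = -5, trace = 9.
det < 0 so the eigenvalues have opposite signs; the form is indefinite.
⟨·,·⟩ is an inner product exactly when A is positive definite.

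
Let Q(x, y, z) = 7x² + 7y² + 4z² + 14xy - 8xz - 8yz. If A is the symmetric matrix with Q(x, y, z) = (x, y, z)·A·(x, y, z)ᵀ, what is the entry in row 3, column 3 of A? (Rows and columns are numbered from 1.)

4

The coefficient of z² in Q is 4, and that is exactly A[3,3].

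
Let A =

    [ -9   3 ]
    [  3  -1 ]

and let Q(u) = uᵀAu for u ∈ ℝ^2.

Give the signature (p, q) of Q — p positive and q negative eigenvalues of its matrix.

Symmetric row and column elimination reduces A to a congruent diagonal form with pivots -9, 0.
That gives 1 negative, 1 zero pivots.

(0, 1)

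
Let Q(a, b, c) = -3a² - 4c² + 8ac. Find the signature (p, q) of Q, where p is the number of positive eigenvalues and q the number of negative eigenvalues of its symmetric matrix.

Write A = [[-3, 0, 4], [0, 0, 0], [4, 0, -4]].
Applying the same elementary operations to the rows and columns of A produces a congruent diagonal matrix with entries -3, 0, 4/3.
So there are 1 positive, 1 negative, 1 zero pivots.

(1, 1)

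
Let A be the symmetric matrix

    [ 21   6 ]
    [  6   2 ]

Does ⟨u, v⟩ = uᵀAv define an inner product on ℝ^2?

yes

For the 2×2 matrix [[21, 6], [6, 2]]: det = 21·2 − (6)² = 6, trace = 23.
det > 0 so both eigenvalues share the sign of the trace; trace = 23 > 0 ⇒ both positive.
⟨·,·⟩ is an inner product exactly when A is positive definite.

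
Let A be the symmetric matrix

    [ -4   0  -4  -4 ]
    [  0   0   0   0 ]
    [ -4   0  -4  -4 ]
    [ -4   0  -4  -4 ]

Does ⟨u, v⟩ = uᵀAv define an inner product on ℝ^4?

no

Row-reducing A symmetrically gives the diagonal entries -4, 0, 0, 0.
So there are 1 negative, 3 zero pivots.
Hence Q is negative semidefinite.
⟨·,·⟩ is an inner product exactly when A is positive definite.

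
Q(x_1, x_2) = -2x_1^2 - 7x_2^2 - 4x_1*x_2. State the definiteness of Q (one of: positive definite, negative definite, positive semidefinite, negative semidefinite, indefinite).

The symmetric matrix is A = [[-2, -2], [-2, -7]].
Symmetric row and column elimination reduces A to a congruent diagonal form with pivots -2, -5.
So there are 2 negative pivots.
Hence Q is negative definite.

negative definite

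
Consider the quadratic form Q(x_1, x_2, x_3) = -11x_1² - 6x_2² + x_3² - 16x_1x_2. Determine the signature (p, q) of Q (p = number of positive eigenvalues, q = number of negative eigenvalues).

(1, 2)

The symmetric matrix is A = [[-11, -8, 0], [-8, -6, 0], [0, 0, 1]].
Congruent diagonalization of A (simultaneous row and column reduction) yields pivots -11, -2/11, 1.
Counting signs: 1 positive, 2 negative.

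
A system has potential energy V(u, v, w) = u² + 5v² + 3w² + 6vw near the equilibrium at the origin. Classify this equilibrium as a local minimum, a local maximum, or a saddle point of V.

local minimum

The Hessian at the origin is H = [[2, 0, 0], [0, 10, 6], [0, 6, 6]].
Symmetric row and column elimination reduces H to a congruent diagonal form with pivots 2, 10, 12/5.
So there are 3 positive pivots.
H is positive definite, so the origin is a strict local minimum.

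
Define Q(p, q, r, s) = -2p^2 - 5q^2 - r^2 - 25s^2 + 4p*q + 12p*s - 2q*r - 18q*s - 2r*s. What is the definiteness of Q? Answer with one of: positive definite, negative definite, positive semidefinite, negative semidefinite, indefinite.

The symmetric matrix of Q is A = [[-2, 2, 0, 6], [2, -5, -1, -9], [0, -1, -1, -1], [6, -9, -1, -25]].
Leading principal minors: Δ_1 = -2, Δ_2 = 6, Δ_3 = -4, Δ_4 = 16.
The signs alternate starting with Δ_1 < 0, so by Sylvester's criterion Q is negative definite.

negative definite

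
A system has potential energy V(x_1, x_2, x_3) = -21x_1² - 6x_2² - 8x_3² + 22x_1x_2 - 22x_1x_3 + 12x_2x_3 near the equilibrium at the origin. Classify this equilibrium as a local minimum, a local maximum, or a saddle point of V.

local maximum

The Hessian at the origin is H = [[-42, 22, -22], [22, -12, 12], [-22, 12, -16]].
Applying the same elementary operations to the rows and columns of H produces a congruent diagonal matrix with entries -42, -10/21, -4.
Counting signs: 3 negative.
H is negative definite, so the origin is a strict local maximum.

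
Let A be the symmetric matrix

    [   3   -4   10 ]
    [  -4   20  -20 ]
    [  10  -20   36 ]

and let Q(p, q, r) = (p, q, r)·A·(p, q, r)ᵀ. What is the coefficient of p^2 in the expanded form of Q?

3

The coefficient of p^2 is the diagonal entry A[1,1] = 3.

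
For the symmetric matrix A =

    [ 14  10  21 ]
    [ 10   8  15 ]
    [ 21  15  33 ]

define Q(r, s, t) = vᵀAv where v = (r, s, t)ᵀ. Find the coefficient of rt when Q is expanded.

42

The coefficient of rt is A[1,3] + A[3,1] = 2·21 = 42.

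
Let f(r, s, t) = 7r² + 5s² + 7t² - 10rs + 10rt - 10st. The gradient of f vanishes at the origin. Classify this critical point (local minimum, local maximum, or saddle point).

local minimum

The Hessian at the origin is H = [[14, -10, 10], [-10, 10, -10], [10, -10, 14]].
Applying the same elementary operations to the rows and columns of H produces a congruent diagonal matrix with entries 14, 20/7, 4.
So there are 3 positive pivots.
H is positive definite, so the origin is a strict local minimum.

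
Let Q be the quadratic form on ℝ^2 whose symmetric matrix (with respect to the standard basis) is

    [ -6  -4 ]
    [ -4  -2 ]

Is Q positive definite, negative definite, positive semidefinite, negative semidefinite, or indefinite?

indefinite

Congruent diagonalization of A (simultaneous row and column reduction) yields pivots -6, 2/3.
Counting signs: 1 positive, 1 negative.
Hence Q is indefinite.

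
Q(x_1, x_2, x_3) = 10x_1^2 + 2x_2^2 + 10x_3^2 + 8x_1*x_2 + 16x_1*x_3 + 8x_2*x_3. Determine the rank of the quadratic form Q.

3

The associated matrix is A = [[10, 4, 8], [4, 2, 4], [8, 4, 10]].
Symmetric row and column elimination reduces A to a congruent diagonal form with pivots 10, 2/5, 2.
Counting signs: 3 positive.
The rank is the number of nonzero pivots: 3.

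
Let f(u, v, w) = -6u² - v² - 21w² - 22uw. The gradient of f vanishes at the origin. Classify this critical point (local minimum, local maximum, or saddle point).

The Hessian at the origin is H = [[-12, 0, -22], [0, -2, 0], [-22, 0, -42]].
Row-reducing H symmetrically gives the diagonal entries -12, -2, -5/3.
That gives 3 negative pivots.
H is negative definite, so the origin is a strict local maximum.

local maximum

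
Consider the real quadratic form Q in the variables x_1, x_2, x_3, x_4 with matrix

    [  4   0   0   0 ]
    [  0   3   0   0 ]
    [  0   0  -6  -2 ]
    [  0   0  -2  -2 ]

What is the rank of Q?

An LDLᵀ factorisation of A has diagonal entries 4, 3, -6, -4/3.
That gives 2 positive, 2 negative pivots.
The rank is the number of nonzero pivots: 4.

4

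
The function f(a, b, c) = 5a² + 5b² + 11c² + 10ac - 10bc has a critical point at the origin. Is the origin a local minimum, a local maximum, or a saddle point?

The Hessian at the origin is H = [[10, 0, 10], [0, 10, -10], [10, -10, 22]].
An LDLᵀ factorisation of H has diagonal entries 10, 10, 2.
Counting signs: 3 positive.
H is positive definite, so the origin is a strict local minimum.

local minimum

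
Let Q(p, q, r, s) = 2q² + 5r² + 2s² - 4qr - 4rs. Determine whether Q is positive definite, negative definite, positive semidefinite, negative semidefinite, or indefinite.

positive semidefinite

The symmetric matrix is A = [[0, 0, 0, 0], [0, 2, -2, 0], [0, -2, 5, -2], [0, 0, -2, 2]].
Applying the same elementary operations to the rows and columns of A produces a congruent diagonal matrix with entries 0, 2, 3, 2/3.
So there are 3 positive, 1 zero pivots.
Hence Q is positive semidefinite.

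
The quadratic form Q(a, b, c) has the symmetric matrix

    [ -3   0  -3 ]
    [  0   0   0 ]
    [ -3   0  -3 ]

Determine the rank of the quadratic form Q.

1

Row-reducing A symmetrically gives the diagonal entries -3, 0, 0.
Counting signs: 1 negative, 2 zero.
The rank is the number of nonzero pivots: 1.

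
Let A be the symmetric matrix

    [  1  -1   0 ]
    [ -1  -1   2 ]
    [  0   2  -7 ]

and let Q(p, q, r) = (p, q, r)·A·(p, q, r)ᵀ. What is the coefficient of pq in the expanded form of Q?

-2

The coefficient of pq is A[1,2] + A[2,1] = 2·(-1) = -2.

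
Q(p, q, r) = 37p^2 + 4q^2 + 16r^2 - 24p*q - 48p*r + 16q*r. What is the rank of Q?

The symmetric matrix is A = [[37, -12, -24], [-12, 4, 8], [-24, 8, 16]].
Applying the same elementary operations to the rows and columns of A produces a congruent diagonal matrix with entries 37, 4/37, 0.
So there are 2 positive, 1 zero pivots.
The rank is the number of nonzero pivots: 2.

2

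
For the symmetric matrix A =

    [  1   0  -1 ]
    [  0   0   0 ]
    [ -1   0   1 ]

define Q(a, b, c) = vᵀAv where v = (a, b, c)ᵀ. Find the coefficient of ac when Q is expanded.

-2

The coefficient of ac is A[1,3] + A[3,1] = 2·(-1) = -2.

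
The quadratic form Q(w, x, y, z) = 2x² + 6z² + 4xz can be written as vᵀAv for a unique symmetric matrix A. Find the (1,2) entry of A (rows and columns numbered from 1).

0

The coefficient of w·x in Q is 0. For a symmetric A this equals A[1,2] + A[2,1] = 2·A[1,2].
So A[1,2] = 0/2 = 0.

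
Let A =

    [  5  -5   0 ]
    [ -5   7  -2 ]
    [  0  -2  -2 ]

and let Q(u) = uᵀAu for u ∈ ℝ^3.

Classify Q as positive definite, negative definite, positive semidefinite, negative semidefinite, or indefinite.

An LDLᵀ factorisation of A has diagonal entries 5, 2, -4.
Counting signs: 2 positive, 1 negative.
Hence Q is indefinite.

indefinite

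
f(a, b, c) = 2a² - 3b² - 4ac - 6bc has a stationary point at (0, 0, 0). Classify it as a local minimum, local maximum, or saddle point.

saddle point

The Hessian at the origin is H = [[4, 0, -4], [0, -6, -6], [-4, -6, 0]].
Row-reducing H symmetrically gives the diagonal entries 4, -6, 2.
Counting signs: 2 positive, 1 negative.
H is indefinite, so the origin is a saddle point.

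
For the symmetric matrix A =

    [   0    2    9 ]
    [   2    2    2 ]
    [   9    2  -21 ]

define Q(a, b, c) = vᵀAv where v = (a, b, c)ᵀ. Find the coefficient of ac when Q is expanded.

18

The coefficient of ac is A[1,3] + A[3,1] = 2·9 = 18.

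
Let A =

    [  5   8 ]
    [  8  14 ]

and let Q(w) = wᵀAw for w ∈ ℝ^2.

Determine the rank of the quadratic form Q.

2

Applying the same elementary operations to the rows and columns of A produces a congruent diagonal matrix with entries 5, 6/5.
Counting signs: 2 positive.
The rank is the number of nonzero pivots: 2.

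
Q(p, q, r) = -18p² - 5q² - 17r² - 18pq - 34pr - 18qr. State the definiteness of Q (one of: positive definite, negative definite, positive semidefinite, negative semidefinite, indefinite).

negative definite

The symmetric matrix is A = [[-18, -9, -17], [-9, -5, -9], [-17, -9, -17]].
Congruent diagonalization of A (simultaneous row and column reduction) yields pivots -18, -1/2, -4/9.
Counting signs: 3 negative.
Hence Q is negative definite.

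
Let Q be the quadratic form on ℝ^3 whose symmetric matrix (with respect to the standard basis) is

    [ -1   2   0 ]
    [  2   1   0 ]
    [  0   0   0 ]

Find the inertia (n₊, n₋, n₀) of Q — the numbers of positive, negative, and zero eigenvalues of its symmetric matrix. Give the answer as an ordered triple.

Row-reducing A symmetrically gives the diagonal entries -1, 5, 0.
So there are 1 positive, 1 negative, 1 zero pivots.

(1, 1, 1)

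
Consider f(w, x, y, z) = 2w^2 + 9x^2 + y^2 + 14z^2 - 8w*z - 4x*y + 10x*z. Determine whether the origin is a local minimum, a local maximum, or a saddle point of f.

The Hessian at the origin is H = [[4, 0, 0, -8], [0, 18, -4, 10], [0, -4, 2, 0], [-8, 10, 0, 28]].
Applying the same elementary operations to the rows and columns of H produces a congruent diagonal matrix with entries 4, 18, 10/9, 2.
So there are 4 positive pivots.
H is positive definite, so the origin is a strict local minimum.

local minimum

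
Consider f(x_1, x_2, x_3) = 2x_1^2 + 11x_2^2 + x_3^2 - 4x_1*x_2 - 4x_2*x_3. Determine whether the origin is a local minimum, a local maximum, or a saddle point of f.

local minimum

The Hessian at the origin is H = [[4, -4, 0], [-4, 22, -4], [0, -4, 2]].
Symmetric row and column elimination reduces H to a congruent diagonal form with pivots 4, 18, 10/9.
That gives 3 positive pivots.
H is positive definite, so the origin is a strict local minimum.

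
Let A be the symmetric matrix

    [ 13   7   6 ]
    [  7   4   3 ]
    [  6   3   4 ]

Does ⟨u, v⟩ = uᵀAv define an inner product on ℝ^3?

Congruent diagonalization of A (simultaneous row and column reduction) yields pivots 13, 3/13, 1.
That gives 3 positive pivots.
Hence Q is positive definite.
⟨·,·⟩ is an inner product exactly when A is positive definite.

yes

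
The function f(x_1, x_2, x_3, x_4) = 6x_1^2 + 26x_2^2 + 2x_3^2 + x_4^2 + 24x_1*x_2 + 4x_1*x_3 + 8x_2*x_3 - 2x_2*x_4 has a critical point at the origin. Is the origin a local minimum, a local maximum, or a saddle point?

local minimum

The Hessian at the origin is H = [[12, 24, 4, 0], [24, 52, 8, -2], [4, 8, 4, 0], [0, -2, 0, 2]].
Symmetric row and column elimination reduces H to a congruent diagonal form with pivots 12, 4, 8/3, 1.
So there are 4 positive pivots.
H is positive definite, so the origin is a strict local minimum.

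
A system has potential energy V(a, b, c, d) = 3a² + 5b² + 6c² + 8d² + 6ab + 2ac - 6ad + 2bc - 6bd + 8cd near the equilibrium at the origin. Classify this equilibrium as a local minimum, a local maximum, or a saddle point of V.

local minimum

The Hessian at the origin is H = [[6, 6, 2, -6], [6, 10, 2, -6], [2, 2, 12, 8], [-6, -6, 8, 16]].
Symmetric row and column elimination reduces H to a congruent diagonal form with pivots 6, 4, 34/3, 20/17.
That gives 4 positive pivots.
H is positive definite, so the origin is a strict local minimum.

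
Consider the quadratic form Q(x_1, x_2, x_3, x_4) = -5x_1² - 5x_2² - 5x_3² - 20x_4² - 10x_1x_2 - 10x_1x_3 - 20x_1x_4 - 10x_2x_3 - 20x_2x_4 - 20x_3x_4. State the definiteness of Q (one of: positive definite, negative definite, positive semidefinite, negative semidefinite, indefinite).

The symmetric matrix is A = [[-5, -5, -5, -10], [-5, -5, -5, -10], [-5, -5, -5, -10], [-10, -10, -10, -20]].
Symmetric row and column elimination reduces A to a congruent diagonal form with pivots -5, 0, 0, 0.
That gives 1 negative, 3 zero pivots.
Hence Q is negative semidefinite.

negative semidefinite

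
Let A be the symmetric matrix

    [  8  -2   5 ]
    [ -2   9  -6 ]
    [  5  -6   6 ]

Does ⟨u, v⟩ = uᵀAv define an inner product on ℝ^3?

yes

Congruent diagonalization of A (simultaneous row and column reduction) yields pivots 8, 17/2, 15/68.
That gives 3 positive pivots.
Hence Q is positive definite.
⟨·,·⟩ is an inner product exactly when A is positive definite.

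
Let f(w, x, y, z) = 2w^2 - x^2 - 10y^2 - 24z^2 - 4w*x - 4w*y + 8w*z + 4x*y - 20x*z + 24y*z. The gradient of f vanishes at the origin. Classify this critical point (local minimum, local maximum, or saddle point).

saddle point

The Hessian at the origin is H = [[4, -4, -4, 8], [-4, -2, 4, -20], [-4, 4, -20, 24], [8, -20, 24, -48]].
Row-reducing H symmetrically gives the diagonal entries 4, -6, -24, 8/3.
So there are 2 positive, 2 negative pivots.
H is indefinite, so the origin is a saddle point.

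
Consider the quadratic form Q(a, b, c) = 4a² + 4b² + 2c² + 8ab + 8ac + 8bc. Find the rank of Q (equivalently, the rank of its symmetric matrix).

2

The symmetric matrix is A = [[4, 4, 4], [4, 4, 4], [4, 4, 2]].
Applying the same elementary operations to the rows and columns of A produces a congruent diagonal matrix with entries 4, 0, -2.
That gives 1 positive, 1 negative, 1 zero pivots.
The rank is the number of nonzero pivots: 2.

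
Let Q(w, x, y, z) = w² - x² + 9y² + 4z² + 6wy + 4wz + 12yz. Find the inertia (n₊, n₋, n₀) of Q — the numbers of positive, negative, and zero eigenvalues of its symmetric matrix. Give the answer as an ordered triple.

(1, 1, 2)

Write A = [[1, 0, 3, 2], [0, -1, 0, 0], [3, 0, 9, 6], [2, 0, 6, 4]].
Row-reducing A symmetrically gives the diagonal entries 1, -1, 0, 0.
So there are 1 positive, 1 negative, 2 zero pivots.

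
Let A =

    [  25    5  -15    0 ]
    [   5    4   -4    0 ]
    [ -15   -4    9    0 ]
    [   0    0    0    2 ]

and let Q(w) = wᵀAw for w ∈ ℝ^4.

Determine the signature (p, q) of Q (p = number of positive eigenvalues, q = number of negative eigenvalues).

Row-reducing A symmetrically gives the diagonal entries 25, 3, -1/3, 2.
That gives 3 positive, 1 negative pivots.

(3, 1)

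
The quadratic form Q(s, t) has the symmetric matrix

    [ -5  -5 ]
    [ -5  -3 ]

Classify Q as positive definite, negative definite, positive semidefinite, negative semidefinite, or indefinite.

For the 2×2 matrix [[-5, -5], [-5, -3]]: det = -5·-3 − (-5)² = -10, trace = -8.
det < 0 so the eigenvalues have opposite signs; the form is indefinite.

indefinite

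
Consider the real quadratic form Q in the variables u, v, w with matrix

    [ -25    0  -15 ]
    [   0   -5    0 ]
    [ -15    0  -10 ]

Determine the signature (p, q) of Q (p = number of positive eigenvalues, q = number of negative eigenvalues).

Symmetric row and column elimination reduces A to a congruent diagonal form with pivots -25, -5, -1.
That gives 3 negative pivots.

(0, 3)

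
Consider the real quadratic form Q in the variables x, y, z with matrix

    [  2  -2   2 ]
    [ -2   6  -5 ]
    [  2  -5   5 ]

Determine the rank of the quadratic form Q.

Congruent diagonalization of A (simultaneous row and column reduction) yields pivots 2, 4, 3/4.
So there are 3 positive pivots.
The rank is the number of nonzero pivots: 3.

3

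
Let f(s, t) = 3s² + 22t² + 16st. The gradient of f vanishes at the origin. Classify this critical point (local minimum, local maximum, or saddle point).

The Hessian at the origin is H = [[6, 16], [16, 44]].
det H = 6·44 − (16)² = 8 > 0 and H[1,1] = 6 > 0, so H is positive definite.
Therefore the origin is a local minimum.

local minimum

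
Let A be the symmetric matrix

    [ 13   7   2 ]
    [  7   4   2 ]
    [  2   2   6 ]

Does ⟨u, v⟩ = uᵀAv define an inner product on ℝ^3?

Congruent diagonalization of A (simultaneous row and column reduction) yields pivots 13, 3/13, 2.
That gives 3 positive pivots.
Hence Q is positive definite.
⟨·,·⟩ is an inner product exactly when A is positive definite.

yes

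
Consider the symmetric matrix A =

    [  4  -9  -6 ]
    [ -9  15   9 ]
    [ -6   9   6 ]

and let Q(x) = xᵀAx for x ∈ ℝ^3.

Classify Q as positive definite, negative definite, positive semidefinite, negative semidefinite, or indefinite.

Congruent diagonalization of A (simultaneous row and column reduction) yields pivots 4, -21/4, 6/7.
So there are 2 positive, 1 negative pivots.
Hence Q is indefinite.

indefinite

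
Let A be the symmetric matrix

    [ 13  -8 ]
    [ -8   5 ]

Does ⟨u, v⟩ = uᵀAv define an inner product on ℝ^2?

yes

For the 2×2 matrix [[13, -8], [-8, 5]]: det = 13·5 − (-8)² = 1, trace = 18.
det > 0 so both eigenvalues share the sign of the trace; trace = 18 > 0 ⇒ both positive.
⟨·,·⟩ is an inner product exactly when A is positive definite.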